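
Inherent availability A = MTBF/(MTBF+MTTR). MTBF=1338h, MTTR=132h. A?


Availability = MTBF / (MTBF + MTTR)
Availability = 1338 / (1338 + 132)
Availability = 1338 / 1470
Availability = 91.0204%

91.0204%


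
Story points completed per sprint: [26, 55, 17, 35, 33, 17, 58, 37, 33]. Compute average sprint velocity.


Formula: Avg velocity = Total points / Number of sprints
Points: [26, 55, 17, 35, 33, 17, 58, 37, 33]
Sum = 26 + 55 + 17 + 35 + 33 + 17 + 58 + 37 + 33 = 311
Avg velocity = 311 / 9 = 34.56 points/sprint

34.56 points/sprint


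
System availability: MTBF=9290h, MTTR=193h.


Availability = MTBF / (MTBF + MTTR)
Availability = 9290 / (9290 + 193)
Availability = 9290 / 9483
Availability = 97.9648%

97.9648%


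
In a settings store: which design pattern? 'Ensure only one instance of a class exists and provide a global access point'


This matches the Singleton pattern

Singleton


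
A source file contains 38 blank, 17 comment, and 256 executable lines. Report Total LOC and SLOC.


Total LOC = blank + comment + code
Total LOC = 38 + 17 + 256 = 311
SLOC (source only) = code = 256

Total LOC: 311, SLOC: 256


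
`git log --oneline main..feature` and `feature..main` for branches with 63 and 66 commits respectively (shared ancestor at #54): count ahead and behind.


Common ancestor: commit #54
feature commits after divergence: 63 - 54 = 9
main commits after divergence: 66 - 54 = 12
feature is 9 commits ahead of main
main is 12 commits ahead of feature

feature ahead: 9, main ahead: 12


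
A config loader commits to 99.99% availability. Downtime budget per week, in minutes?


Formula: allowed downtime = period * (100 - SLA) / 100
Period (week) = 10080 minutes
Unavailability fraction = (100 - 99.99) / 100
Allowed downtime = 10080 * (100 - 99.99) / 100
Allowed downtime = 1.008 minutes

1.008 minutes


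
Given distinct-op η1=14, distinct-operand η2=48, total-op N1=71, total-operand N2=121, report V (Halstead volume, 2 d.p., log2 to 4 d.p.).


Formula: V = N * log2(η), where N = N1 + N2 and η = η1 + η2
η = 14 + 48 = 62
N = 71 + 121 = 192
log2(62) ≈ 5.9542
V = 192 * 5.9542 = 1143.21

1143.21


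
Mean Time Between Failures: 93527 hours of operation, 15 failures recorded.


Formula: MTBF = Total operating time / Number of failures
MTBF = 93527 / 15
MTBF = 6235.13 hours

6235.13 hours


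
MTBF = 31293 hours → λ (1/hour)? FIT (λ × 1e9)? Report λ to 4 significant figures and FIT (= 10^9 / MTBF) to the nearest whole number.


Formula: λ = 1 / MTBF; FIT = λ × 1e9 = 1e9 / MTBF
λ = 1 / 31293 ≈ 3.196e-05 failures/hour
FIT = 1e9 / 31293 ≈ 31956 failures per 1e9 hours (nearest whole number)

λ = 3.196e-05 /h, FIT = 31956


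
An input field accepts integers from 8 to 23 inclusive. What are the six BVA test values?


Range: [8, 23]
Boundaries: just below min, min, min+1, max-1, max, just above max
Values: [7, 8, 9, 22, 23, 24]

[7, 8, 9, 22, 23, 24]


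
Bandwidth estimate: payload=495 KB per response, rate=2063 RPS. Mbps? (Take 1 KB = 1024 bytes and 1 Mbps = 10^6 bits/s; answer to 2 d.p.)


Formula: Mbps = payload_bytes * RPS * 8 / 1e6
Payload per request = 495 KB = 495 * 1024 = 506880 bytes
Total bytes/sec = 506880 * 2063 = 1045693440
Total bits/sec = 1045693440 * 8 = 8365547520
Mbps = 8365547520 / 1e6 = 8365.55

8365.55 Mbps


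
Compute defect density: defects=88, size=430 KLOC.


Defect density = defects / KLOC
Defect density = 88 / 430
Defect density = 0.205 defects/KLOC

0.205 defects/KLOC


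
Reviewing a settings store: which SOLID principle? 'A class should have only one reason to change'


This describes the Single Responsibility Principle (SRP)

Single Responsibility Principle (SRP)


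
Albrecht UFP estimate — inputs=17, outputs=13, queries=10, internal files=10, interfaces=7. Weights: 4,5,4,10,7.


UFP = EI*4 + EO*5 + EQ*4 + ILF*10 + EIF*7
UFP = 17*4 + 13*5 + 10*4 + 10*10 + 7*7
UFP = 68 + 65 + 40 + 100 + 49
UFP = 322

322


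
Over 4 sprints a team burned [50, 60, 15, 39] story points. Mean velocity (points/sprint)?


Formula: Avg velocity = Total points / Number of sprints
Points: [50, 60, 15, 39]
Sum = 50 + 60 + 15 + 39 = 164
Avg velocity = 164 / 4 = 41.0 points/sprint

41.0 points/sprint


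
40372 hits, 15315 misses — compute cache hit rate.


Formula: hit rate = hits / (hits + misses) * 100
hit rate = 40372 / (40372 + 15315) * 100
hit rate = 40372 / 55687 * 100
hit rate = 72.5%

72.5%


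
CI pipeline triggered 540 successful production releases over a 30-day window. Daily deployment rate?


Formula: deployments per day = releases / days
= 540 / 30
= 18.0 deploys/day
(equivalently, 126.0 deploys/week)

18.0 deploys/day


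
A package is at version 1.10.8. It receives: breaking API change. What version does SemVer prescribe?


Current: 1.10.8
Change category: 'breaking API change' → major bump
SemVer rule: major bump → increment MAJOR, reset MINOR and PATCH to 0
New: 2.0.0

2.0.0


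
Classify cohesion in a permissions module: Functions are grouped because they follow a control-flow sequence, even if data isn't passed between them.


Reasoning: Grouped by order of execution within a routine, not by data flow
Type: Procedural cohesion

Procedural cohesion


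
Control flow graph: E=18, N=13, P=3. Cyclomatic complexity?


Formula: V(G) = E - N + 2P
V(G) = 18 - 13 + 2*3
V(G) = 5 + 6
V(G) = 11

11


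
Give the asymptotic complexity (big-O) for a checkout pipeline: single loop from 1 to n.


Reasoning: one pass through n items
Complexity: O(n)

O(n)


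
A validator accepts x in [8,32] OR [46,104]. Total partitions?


Valid ranges: [8,32] and [46,104]
Class 1: x < 8 — invalid
Class 2: 8 ≤ x ≤ 32 — valid
Class 3: 32 < x < 46 — invalid (gap between ranges)
Class 4: 46 ≤ x ≤ 104 — valid
Class 5: x > 104 — invalid
Total equivalence classes: 5

5 equivalence classes


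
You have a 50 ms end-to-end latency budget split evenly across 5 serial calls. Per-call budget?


Formula: per_stage = total_budget / stages
per_stage = 50 / 5
per_stage = 10.0 ms

10.0 ms


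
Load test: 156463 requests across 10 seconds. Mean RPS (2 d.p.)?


Formula: throughput = requests / seconds
throughput = 156463 / 10
throughput = 15646.3 requests/second

15646.3 requests/second


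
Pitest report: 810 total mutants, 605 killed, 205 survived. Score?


Mutation score = killed / total * 100
Mutation score = 605 / 810 * 100
Mutation score = 74.69%

74.69%


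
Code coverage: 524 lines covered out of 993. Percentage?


Coverage = covered / total * 100
Coverage = 524 / 993 * 100
Coverage = 52.77%

52.77%


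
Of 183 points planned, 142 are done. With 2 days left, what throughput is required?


Formula: Required rate = Remaining points / Days left
Remaining = 183 - 142 = 41 points
Required rate = 41 / 2 = 20.5 points/day

20.5 points/day


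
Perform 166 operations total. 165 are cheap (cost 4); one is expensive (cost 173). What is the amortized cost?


Formula: Amortized cost = Total cost / Operations
Total cost = (165 * 4) + (1 * 173)
Total cost = 660 + 173 = 833
Amortized = 833 / 166 = 5.0181

5.0181


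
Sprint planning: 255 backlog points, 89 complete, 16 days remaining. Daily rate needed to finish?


Formula: Required rate = Remaining points / Days left
Remaining = 255 - 89 = 166 points
Required rate = 166 / 16 = 10.38 points/day

10.38 points/day


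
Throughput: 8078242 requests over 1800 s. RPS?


Formula: throughput = requests / seconds
throughput = 8078242 / 1800
throughput = 4487.91 requests/second

4487.91 requests/second


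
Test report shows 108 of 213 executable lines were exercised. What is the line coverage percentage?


Coverage = covered / total * 100
Coverage = 108 / 213 * 100
Coverage = 50.7%

50.7%


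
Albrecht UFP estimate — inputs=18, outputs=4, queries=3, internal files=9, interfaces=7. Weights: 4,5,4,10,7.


UFP = EI*4 + EO*5 + EQ*4 + ILF*10 + EIF*7
UFP = 18*4 + 4*5 + 3*4 + 9*10 + 7*7
UFP = 72 + 20 + 12 + 90 + 49
UFP = 243

243


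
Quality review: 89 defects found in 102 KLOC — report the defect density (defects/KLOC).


Defect density = defects / KLOC
Defect density = 89 / 102
Defect density = 0.873 defects/KLOC

0.873 defects/KLOC


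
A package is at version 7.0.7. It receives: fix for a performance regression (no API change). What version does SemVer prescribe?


Current: 7.0.7
Change category: 'fix for a performance regression (no API change)' → patch bump
SemVer rule: patch bump → increment PATCH (MAJOR and MINOR unchanged)
New: 7.0.8

7.0.8


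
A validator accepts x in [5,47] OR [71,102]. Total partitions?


Valid ranges: [5,47] and [71,102]
Class 1: x < 5 — invalid
Class 2: 5 ≤ x ≤ 47 — valid
Class 3: 47 < x < 71 — invalid (gap between ranges)
Class 4: 71 ≤ x ≤ 102 — valid
Class 5: x > 102 — invalid
Total equivalence classes: 5

5 equivalence classes


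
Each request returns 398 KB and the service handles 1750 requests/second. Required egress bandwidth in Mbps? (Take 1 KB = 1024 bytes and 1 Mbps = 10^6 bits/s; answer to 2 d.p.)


Formula: Mbps = payload_bytes * RPS * 8 / 1e6
Payload per request = 398 KB = 398 * 1024 = 407552 bytes
Total bytes/sec = 407552 * 1750 = 713216000
Total bits/sec = 713216000 * 8 = 5705728000
Mbps = 5705728000 / 1e6 = 5705.73

5705.73 Mbps


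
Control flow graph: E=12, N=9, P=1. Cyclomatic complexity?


Formula: V(G) = E - N + 2P
V(G) = 12 - 9 + 2*1
V(G) = 3 + 2
V(G) = 5

5


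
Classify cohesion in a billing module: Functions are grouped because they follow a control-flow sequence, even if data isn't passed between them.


Reasoning: Grouped by order of execution within a routine, not by data flow
Type: Procedural cohesion

Procedural cohesion


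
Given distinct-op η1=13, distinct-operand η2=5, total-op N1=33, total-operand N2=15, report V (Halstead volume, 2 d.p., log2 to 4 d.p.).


Formula: V = N * log2(η), where N = N1 + N2 and η = η1 + η2
η = 13 + 5 = 18
N = 33 + 15 = 48
log2(18) ≈ 4.1699
V = 48 * 4.1699 = 200.16

200.16


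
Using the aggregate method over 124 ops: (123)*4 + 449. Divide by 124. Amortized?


Formula: Amortized cost = Total cost / Operations
Total cost = (123 * 4) + (1 * 449)
Total cost = 492 + 449 = 941
Amortized = 941 / 124 = 7.5887

7.5887


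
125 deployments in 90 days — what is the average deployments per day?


Formula: deployments per day = releases / days
= 125 / 90
= 1.389 deploys/day
(equivalently, 9.72 deploys/week)

1.389 deploys/day


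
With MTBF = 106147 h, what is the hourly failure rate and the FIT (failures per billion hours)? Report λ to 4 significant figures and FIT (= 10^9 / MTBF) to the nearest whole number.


Formula: λ = 1 / MTBF; FIT = λ × 1e9 = 1e9 / MTBF
λ = 1 / 106147 ≈ 9.421e-06 failures/hour
FIT = 1e9 / 106147 ≈ 9421 failures per 1e9 hours (nearest whole number)

λ = 9.421e-06 /h, FIT = 9421


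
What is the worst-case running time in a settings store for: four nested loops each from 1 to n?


Reasoning: four levels of nesting
Complexity: O(n^4)

O(n^4)


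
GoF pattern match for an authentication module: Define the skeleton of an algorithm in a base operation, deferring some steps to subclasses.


This matches the Template Method pattern

Template Method


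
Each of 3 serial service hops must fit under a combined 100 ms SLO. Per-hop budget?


Formula: per_stage = total_budget / stages
per_stage = 100 / 3
per_stage = 33.33 ms

33.33 ms


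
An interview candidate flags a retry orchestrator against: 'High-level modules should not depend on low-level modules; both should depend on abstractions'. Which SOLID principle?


This describes the Dependency Inversion Principle (DIP)

Dependency Inversion Principle (DIP)


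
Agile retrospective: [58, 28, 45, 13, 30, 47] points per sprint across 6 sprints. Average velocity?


Formula: Avg velocity = Total points / Number of sprints
Points: [58, 28, 45, 13, 30, 47]
Sum = 58 + 28 + 45 + 13 + 30 + 47 = 221
Avg velocity = 221 / 6 = 36.83 points/sprint

36.83 points/sprint


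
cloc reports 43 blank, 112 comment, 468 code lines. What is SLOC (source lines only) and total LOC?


Total LOC = blank + comment + code
Total LOC = 43 + 112 + 468 = 623
SLOC (source only) = code = 468

Total LOC: 623, SLOC: 468


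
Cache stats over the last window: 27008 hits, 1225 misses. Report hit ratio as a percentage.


Formula: hit rate = hits / (hits + misses) * 100
hit rate = 27008 / (27008 + 1225) * 100
hit rate = 27008 / 28233 * 100
hit rate = 95.66%

95.66%


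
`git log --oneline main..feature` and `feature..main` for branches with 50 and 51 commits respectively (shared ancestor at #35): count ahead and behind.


Common ancestor: commit #35
feature commits after divergence: 50 - 35 = 15
main commits after divergence: 51 - 35 = 16
feature is 15 commits ahead of main
main is 16 commits ahead of feature

feature ahead: 15, main ahead: 16


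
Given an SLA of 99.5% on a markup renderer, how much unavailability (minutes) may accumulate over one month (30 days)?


Formula: allowed downtime = period * (100 - SLA) / 100
Period (month (30 days)) = 43200 minutes
Unavailability fraction = (100 - 99.5) / 100
Allowed downtime = 43200 * (100 - 99.5) / 100
Allowed downtime = 216.0 minutes

216.0 minutes


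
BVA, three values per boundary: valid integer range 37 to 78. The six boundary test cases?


Range: [37, 78]
Boundaries: just below min, min, min+1, max-1, max, just above max
Values: [36, 37, 38, 77, 78, 79]

[36, 37, 38, 77, 78, 79]


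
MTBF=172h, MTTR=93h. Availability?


Availability = MTBF / (MTBF + MTTR)
Availability = 172 / (172 + 93)
Availability = 172 / 265
Availability = 64.9057%

64.9057%


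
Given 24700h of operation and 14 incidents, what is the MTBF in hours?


Formula: MTBF = Total operating time / Number of failures
MTBF = 24700 / 14
MTBF = 1764.29 hours

1764.29 hours


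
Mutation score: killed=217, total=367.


Mutation score = killed / total * 100
Mutation score = 217 / 367 * 100
Mutation score = 59.13%

59.13%


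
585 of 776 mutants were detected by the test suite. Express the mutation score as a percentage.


Mutation score = killed / total * 100
Mutation score = 585 / 776 * 100
Mutation score = 75.39%

75.39%


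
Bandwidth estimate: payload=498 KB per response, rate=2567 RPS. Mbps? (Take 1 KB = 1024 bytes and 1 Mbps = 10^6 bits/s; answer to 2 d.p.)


Formula: Mbps = payload_bytes * RPS * 8 / 1e6
Payload per request = 498 KB = 498 * 1024 = 509952 bytes
Total bytes/sec = 509952 * 2567 = 1309046784
Total bits/sec = 1309046784 * 8 = 10472374272
Mbps = 10472374272 / 1e6 = 10472.37

10472.37 Mbps


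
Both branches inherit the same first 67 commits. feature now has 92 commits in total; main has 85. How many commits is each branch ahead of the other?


Common ancestor: commit #67
feature commits after divergence: 92 - 67 = 25
main commits after divergence: 85 - 67 = 18
feature is 25 commits ahead of main
main is 18 commits ahead of feature

feature ahead: 25, main ahead: 18


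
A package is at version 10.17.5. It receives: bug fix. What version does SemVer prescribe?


Current: 10.17.5
Change category: 'bug fix' → patch bump
SemVer rule: patch bump → increment PATCH (MAJOR and MINOR unchanged)
New: 10.17.6

10.17.6


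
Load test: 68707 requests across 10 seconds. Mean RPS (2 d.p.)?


Formula: throughput = requests / seconds
throughput = 68707 / 10
throughput = 6870.7 requests/second

6870.7 requests/second


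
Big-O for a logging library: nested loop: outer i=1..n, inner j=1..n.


Reasoning: n iterations times n iterations
Complexity: O(n^2)

O(n^2)


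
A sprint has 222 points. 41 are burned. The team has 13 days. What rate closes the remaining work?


Formula: Required rate = Remaining points / Days left
Remaining = 222 - 41 = 181 points
Required rate = 181 / 13 = 13.92 points/day

13.92 points/day


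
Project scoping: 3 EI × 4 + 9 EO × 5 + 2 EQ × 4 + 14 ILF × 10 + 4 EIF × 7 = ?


UFP = EI*4 + EO*5 + EQ*4 + ILF*10 + EIF*7
UFP = 3*4 + 9*5 + 2*4 + 14*10 + 4*7
UFP = 12 + 45 + 8 + 140 + 28
UFP = 233

233


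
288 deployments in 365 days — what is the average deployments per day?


Formula: deployments per day = releases / days
= 288 / 365
= 0.789 deploys/day
(equivalently, 5.52 deploys/week)

0.789 deploys/day


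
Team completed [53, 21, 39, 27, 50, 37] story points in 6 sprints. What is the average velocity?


Formula: Avg velocity = Total points / Number of sprints
Points: [53, 21, 39, 27, 50, 37]
Sum = 53 + 21 + 39 + 27 + 50 + 37 = 227
Avg velocity = 227 / 6 = 37.83 points/sprint

37.83 points/sprint


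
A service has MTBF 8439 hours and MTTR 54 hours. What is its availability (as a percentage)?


Availability = MTBF / (MTBF + MTTR)
Availability = 8439 / (8439 + 54)
Availability = 8439 / 8493
Availability = 99.3642%

99.3642%


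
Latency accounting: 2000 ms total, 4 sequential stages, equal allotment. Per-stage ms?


Formula: per_stage = total_budget / stages
per_stage = 2000 / 4
per_stage = 500.0 ms

500.0 ms


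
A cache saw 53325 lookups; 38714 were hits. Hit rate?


Formula: hit rate = hits / (hits + misses) * 100
hit rate = 38714 / (38714 + 14611) * 100
hit rate = 38714 / 53325 * 100
hit rate = 72.6%

72.6%


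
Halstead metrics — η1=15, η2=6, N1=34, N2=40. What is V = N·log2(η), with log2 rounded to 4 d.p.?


Formula: V = N * log2(η), where N = N1 + N2 and η = η1 + η2
η = 15 + 6 = 21
N = 34 + 40 = 74
log2(21) ≈ 4.3923
V = 74 * 4.3923 = 325.03

325.03


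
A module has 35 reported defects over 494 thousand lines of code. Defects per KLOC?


Defect density = defects / KLOC
Defect density = 35 / 494
Defect density = 0.071 defects/KLOC

0.071 defects/KLOC


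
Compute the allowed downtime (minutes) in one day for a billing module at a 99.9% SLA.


Formula: allowed downtime = period * (100 - SLA) / 100
Period (day) = 1440 minutes
Unavailability fraction = (100 - 99.9) / 100
Allowed downtime = 1440 * (100 - 99.9) / 100
Allowed downtime = 1.44 minutes

1.44 minutes


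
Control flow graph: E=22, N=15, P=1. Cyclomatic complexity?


Formula: V(G) = E - N + 2P
V(G) = 22 - 15 + 2*1
V(G) = 7 + 2
V(G) = 9

9


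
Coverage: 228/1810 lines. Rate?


Coverage = covered / total * 100
Coverage = 228 / 1810 * 100
Coverage = 12.6%

12.6%


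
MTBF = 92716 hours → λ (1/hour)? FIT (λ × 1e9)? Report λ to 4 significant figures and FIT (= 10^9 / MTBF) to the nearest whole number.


Formula: λ = 1 / MTBF; FIT = λ × 1e9 = 1e9 / MTBF
λ = 1 / 92716 ≈ 1.079e-05 failures/hour
FIT = 1e9 / 92716 ≈ 10786 failures per 1e9 hours (nearest whole number)

λ = 1.079e-05 /h, FIT = 10786


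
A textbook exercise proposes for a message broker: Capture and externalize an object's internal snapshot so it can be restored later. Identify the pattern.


This matches the Memento pattern

Memento


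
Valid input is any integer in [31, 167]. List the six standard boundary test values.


Range: [31, 167]
Boundaries: just below min, min, min+1, max-1, max, just above max
Values: [30, 31, 32, 166, 167, 168]

[30, 31, 32, 166, 167, 168]


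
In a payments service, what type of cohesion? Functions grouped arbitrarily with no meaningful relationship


Reasoning: Worst: random grouping
Type: Coincidental cohesion

Coincidental cohesion


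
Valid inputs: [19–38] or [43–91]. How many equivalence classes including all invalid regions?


Valid ranges: [19,38] and [43,91]
Class 1: x < 19 — invalid
Class 2: 19 ≤ x ≤ 38 — valid
Class 3: 38 < x < 43 — invalid (gap between ranges)
Class 4: 43 ≤ x ≤ 91 — valid
Class 5: x > 91 — invalid
Total equivalence classes: 5

5 equivalence classes


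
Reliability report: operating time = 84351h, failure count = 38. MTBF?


Formula: MTBF = Total operating time / Number of failures
MTBF = 84351 / 38
MTBF = 2219.76 hours

2219.76 hours


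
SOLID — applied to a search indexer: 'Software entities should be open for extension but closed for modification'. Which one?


This describes the Open/Closed Principle (OCP)

Open/Closed Principle (OCP)


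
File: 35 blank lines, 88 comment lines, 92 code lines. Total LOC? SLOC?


Total LOC = blank + comment + code
Total LOC = 35 + 88 + 92 = 215
SLOC (source only) = code = 92

Total LOC: 215, SLOC: 92


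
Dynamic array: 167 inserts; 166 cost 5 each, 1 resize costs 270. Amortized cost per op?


Formula: Amortized cost = Total cost / Operations
Total cost = (166 * 5) + (1 * 270)
Total cost = 830 + 270 = 1100
Amortized = 1100 / 167 = 6.5868

6.5868


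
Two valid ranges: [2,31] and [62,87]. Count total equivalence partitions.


Valid ranges: [2,31] and [62,87]
Class 1: x < 2 — invalid
Class 2: 2 ≤ x ≤ 31 — valid
Class 3: 31 < x < 62 — invalid (gap between ranges)
Class 4: 62 ≤ x ≤ 87 — valid
Class 5: x > 87 — invalid
Total equivalence classes: 5

5 equivalence classes


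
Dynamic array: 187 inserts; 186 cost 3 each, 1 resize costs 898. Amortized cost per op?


Formula: Amortized cost = Total cost / Operations
Total cost = (186 * 3) + (1 * 898)
Total cost = 558 + 898 = 1456
Amortized = 1456 / 187 = 7.7861

7.7861


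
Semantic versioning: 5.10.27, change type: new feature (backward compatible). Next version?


Current: 5.10.27
Change category: 'new feature (backward compatible)' → minor bump
SemVer rule: minor bump → increment MINOR, reset PATCH to 0 (MAJOR unchanged)
New: 5.11.0

5.11.0


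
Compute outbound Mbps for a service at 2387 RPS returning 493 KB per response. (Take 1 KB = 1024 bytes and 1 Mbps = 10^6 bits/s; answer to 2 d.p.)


Formula: Mbps = payload_bytes * RPS * 8 / 1e6
Payload per request = 493 KB = 493 * 1024 = 504832 bytes
Total bytes/sec = 504832 * 2387 = 1205033984
Total bits/sec = 1205033984 * 8 = 9640271872
Mbps = 9640271872 / 1e6 = 9640.27

9640.27 Mbps


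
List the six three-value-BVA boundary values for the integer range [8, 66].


Range: [8, 66]
Boundaries: just below min, min, min+1, max-1, max, just above max
Values: [7, 8, 9, 65, 66, 67]

[7, 8, 9, 65, 66, 67]


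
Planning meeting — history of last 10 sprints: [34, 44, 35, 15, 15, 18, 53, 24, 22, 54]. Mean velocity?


Formula: Avg velocity = Total points / Number of sprints
Points: [34, 44, 35, 15, 15, 18, 53, 24, 22, 54]
Sum = 34 + 44 + 35 + 15 + 15 + 18 + 53 + 24 + 22 + 54 = 314
Avg velocity = 314 / 10 = 31.4 points/sprint

31.4 points/sprint


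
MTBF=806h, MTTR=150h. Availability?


Availability = MTBF / (MTBF + MTTR)
Availability = 806 / (806 + 150)
Availability = 806 / 956
Availability = 84.3096%

84.3096%


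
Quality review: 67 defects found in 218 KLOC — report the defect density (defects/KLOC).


Defect density = defects / KLOC
Defect density = 67 / 218
Defect density = 0.307 defects/KLOC

0.307 defects/KLOC


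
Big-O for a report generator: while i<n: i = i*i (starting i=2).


Reasoning: squaring drives double-exponential growth; iterations ~ log log n
Complexity: O(log log n)

O(log log n)


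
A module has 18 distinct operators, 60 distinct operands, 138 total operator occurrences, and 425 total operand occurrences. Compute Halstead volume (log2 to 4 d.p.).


Formula: V = N * log2(η), where N = N1 + N2 and η = η1 + η2
η = 18 + 60 = 78
N = 138 + 425 = 563
log2(78) ≈ 6.2854
V = 563 * 6.2854 = 3538.68

3538.68


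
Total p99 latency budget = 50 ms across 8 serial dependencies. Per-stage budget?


Formula: per_stage = total_budget / stages
per_stage = 50 / 8
per_stage = 6.25 ms

6.25 ms


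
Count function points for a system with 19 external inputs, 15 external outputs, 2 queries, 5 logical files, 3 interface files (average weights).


UFP = EI*4 + EO*5 + EQ*4 + ILF*10 + EIF*7
UFP = 19*4 + 15*5 + 2*4 + 5*10 + 3*7
UFP = 76 + 75 + 8 + 50 + 21
UFP = 230

230


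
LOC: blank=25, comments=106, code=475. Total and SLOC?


Total LOC = blank + comment + code
Total LOC = 25 + 106 + 475 = 606
SLOC (source only) = code = 475

Total LOC: 606, SLOC: 475


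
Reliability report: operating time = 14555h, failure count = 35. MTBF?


Formula: MTBF = Total operating time / Number of failures
MTBF = 14555 / 35
MTBF = 415.86 hours

415.86 hours


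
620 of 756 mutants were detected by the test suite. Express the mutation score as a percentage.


Mutation score = killed / total * 100
Mutation score = 620 / 756 * 100
Mutation score = 82.01%

82.01%


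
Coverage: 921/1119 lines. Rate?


Coverage = covered / total * 100
Coverage = 921 / 1119 * 100
Coverage = 82.31%

82.31%


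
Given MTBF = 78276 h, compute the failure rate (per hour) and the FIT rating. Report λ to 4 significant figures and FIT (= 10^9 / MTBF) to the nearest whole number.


Formula: λ = 1 / MTBF; FIT = λ × 1e9 = 1e9 / MTBF
λ = 1 / 78276 ≈ 1.278e-05 failures/hour
FIT = 1e9 / 78276 ≈ 12775 failures per 1e9 hours (nearest whole number)

λ = 1.278e-05 /h, FIT = 12775


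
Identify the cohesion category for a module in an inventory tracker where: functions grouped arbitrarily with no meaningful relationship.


Reasoning: Worst: random grouping
Type: Coincidental cohesion

Coincidental cohesion


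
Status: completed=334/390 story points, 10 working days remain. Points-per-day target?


Formula: Required rate = Remaining points / Days left
Remaining = 390 - 334 = 56 points
Required rate = 56 / 10 = 5.6 points/day

5.6 points/day


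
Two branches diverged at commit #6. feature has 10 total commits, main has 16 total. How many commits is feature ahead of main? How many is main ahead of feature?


Common ancestor: commit #6
feature commits after divergence: 10 - 6 = 4
main commits after divergence: 16 - 6 = 10
feature is 4 commits ahead of main
main is 10 commits ahead of feature

feature ahead: 4, main ahead: 10


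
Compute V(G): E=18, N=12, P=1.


Formula: V(G) = E - N + 2P
V(G) = 18 - 12 + 2*1
V(G) = 6 + 2
V(G) = 8

8


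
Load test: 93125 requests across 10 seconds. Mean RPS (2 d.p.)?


Formula: throughput = requests / seconds
throughput = 93125 / 10
throughput = 9312.5 requests/second

9312.5 requests/second


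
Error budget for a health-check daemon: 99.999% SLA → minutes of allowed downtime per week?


Formula: allowed downtime = period * (100 - SLA) / 100
Period (week) = 10080 minutes
Unavailability fraction = (100 - 99.999) / 100
Allowed downtime = 10080 * (100 - 99.999) / 100
Allowed downtime = 0.1008 minutes

0.1008 minutes


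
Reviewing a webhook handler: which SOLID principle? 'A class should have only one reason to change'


This describes the Single Responsibility Principle (SRP)

Single Responsibility Principle (SRP)


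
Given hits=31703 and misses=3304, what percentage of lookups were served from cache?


Formula: hit rate = hits / (hits + misses) * 100
hit rate = 31703 / (31703 + 3304) * 100
hit rate = 31703 / 35007 * 100
hit rate = 90.56%

90.56%


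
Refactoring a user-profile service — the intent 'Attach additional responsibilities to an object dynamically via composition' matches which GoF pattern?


This matches the Decorator pattern

Decorator


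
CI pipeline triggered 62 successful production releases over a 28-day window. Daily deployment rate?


Formula: deployments per day = releases / days
= 62 / 28
= 2.214 deploys/day
(equivalently, 15.5 deploys/week)

2.214 deploys/day


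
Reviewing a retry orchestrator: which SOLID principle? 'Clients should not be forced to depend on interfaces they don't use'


This describes the Interface Segregation Principle (ISP)

Interface Segregation Principle (ISP)


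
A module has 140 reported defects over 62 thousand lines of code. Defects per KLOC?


Defect density = defects / KLOC
Defect density = 140 / 62
Defect density = 2.258 defects/KLOC

2.258 defects/KLOC


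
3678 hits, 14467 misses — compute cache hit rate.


Formula: hit rate = hits / (hits + misses) * 100
hit rate = 3678 / (3678 + 14467) * 100
hit rate = 3678 / 18145 * 100
hit rate = 20.27%

20.27%


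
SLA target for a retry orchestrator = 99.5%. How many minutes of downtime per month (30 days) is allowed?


Formula: allowed downtime = period * (100 - SLA) / 100
Period (month (30 days)) = 43200 minutes
Unavailability fraction = (100 - 99.5) / 100
Allowed downtime = 43200 * (100 - 99.5) / 100
Allowed downtime = 216.0 minutes

216.0 minutes


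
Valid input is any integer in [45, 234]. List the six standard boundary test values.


Range: [45, 234]
Boundaries: just below min, min, min+1, max-1, max, just above max
Values: [44, 45, 46, 233, 234, 235]

[44, 45, 46, 233, 234, 235]


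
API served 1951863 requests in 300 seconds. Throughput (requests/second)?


Formula: throughput = requests / seconds
throughput = 1951863 / 300
throughput = 6506.21 requests/second

6506.21 requests/second


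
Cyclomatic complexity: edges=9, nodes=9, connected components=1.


Formula: V(G) = E - N + 2P
V(G) = 9 - 9 + 2*1
V(G) = 0 + 2
V(G) = 2

2


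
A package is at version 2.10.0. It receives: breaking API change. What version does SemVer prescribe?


Current: 2.10.0
Change category: 'breaking API change' → major bump
SemVer rule: major bump → increment MAJOR, reset MINOR and PATCH to 0
New: 3.0.0

3.0.0


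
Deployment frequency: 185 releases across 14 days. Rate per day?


Formula: deployments per day = releases / days
= 185 / 14
= 13.214 deploys/day
(equivalently, 92.5 deploys/week)

13.214 deploys/day


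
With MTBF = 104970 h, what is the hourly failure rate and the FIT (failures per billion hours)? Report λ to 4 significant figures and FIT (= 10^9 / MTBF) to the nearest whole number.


Formula: λ = 1 / MTBF; FIT = λ × 1e9 = 1e9 / MTBF
λ = 1 / 104970 ≈ 9.527e-06 failures/hour
FIT = 1e9 / 104970 ≈ 9527 failures per 1e9 hours (nearest whole number)

λ = 9.527e-06 /h, FIT = 9527


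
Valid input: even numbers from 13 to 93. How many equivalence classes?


Constraint: even integers in [13, 93]
Class 1: x < 13 — out-of-range invalid
Class 2: x in [13,93] but odd — wrong type invalid
Class 3: x in [13,93] and even — valid
Class 4: x > 93 — out-of-range invalid
Total equivalence classes: 4

4 equivalence classes


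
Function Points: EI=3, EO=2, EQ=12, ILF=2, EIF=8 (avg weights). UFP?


UFP = EI*4 + EO*5 + EQ*4 + ILF*10 + EIF*7
UFP = 3*4 + 2*5 + 12*4 + 2*10 + 8*7
UFP = 12 + 10 + 48 + 20 + 56
UFP = 146

146


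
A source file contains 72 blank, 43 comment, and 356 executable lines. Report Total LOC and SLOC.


Total LOC = blank + comment + code
Total LOC = 72 + 43 + 356 = 471
SLOC (source only) = code = 356

Total LOC: 471, SLOC: 356


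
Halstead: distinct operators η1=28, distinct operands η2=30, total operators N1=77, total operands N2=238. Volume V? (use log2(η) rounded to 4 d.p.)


Formula: V = N * log2(η), where N = N1 + N2 and η = η1 + η2
η = 28 + 30 = 58
N = 77 + 238 = 315
log2(58) ≈ 5.8580
V = 315 * 5.8580 = 1845.27

1845.27


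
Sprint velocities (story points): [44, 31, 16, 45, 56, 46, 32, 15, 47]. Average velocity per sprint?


Formula: Avg velocity = Total points / Number of sprints
Points: [44, 31, 16, 45, 56, 46, 32, 15, 47]
Sum = 44 + 31 + 16 + 45 + 56 + 46 + 32 + 15 + 47 = 332
Avg velocity = 332 / 9 = 36.89 points/sprint

36.89 points/sprint


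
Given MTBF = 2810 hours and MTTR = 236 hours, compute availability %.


Availability = MTBF / (MTBF + MTTR)
Availability = 2810 / (2810 + 236)
Availability = 2810 / 3046
Availability = 92.2521%

92.2521%


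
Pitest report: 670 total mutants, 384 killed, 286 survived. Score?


Mutation score = killed / total * 100
Mutation score = 384 / 670 * 100
Mutation score = 57.31%

57.31%


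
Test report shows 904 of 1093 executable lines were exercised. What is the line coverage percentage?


Coverage = covered / total * 100
Coverage = 904 / 1093 * 100
Coverage = 82.71%

82.71%


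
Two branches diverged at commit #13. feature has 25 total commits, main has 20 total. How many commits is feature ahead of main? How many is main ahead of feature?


Common ancestor: commit #13
feature commits after divergence: 25 - 13 = 12
main commits after divergence: 20 - 13 = 7
feature is 12 commits ahead of main
main is 7 commits ahead of feature

feature ahead: 12, main ahead: 7


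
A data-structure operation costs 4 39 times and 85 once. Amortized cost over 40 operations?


Formula: Amortized cost = Total cost / Operations
Total cost = (39 * 4) + (1 * 85)
Total cost = 156 + 85 = 241
Amortized = 241 / 40 = 6.025

6.025


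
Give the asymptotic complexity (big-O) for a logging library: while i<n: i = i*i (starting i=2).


Reasoning: squaring drives double-exponential growth; iterations ~ log log n
Complexity: O(log log n)

O(log log n)


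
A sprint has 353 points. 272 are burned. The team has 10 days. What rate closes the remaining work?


Formula: Required rate = Remaining points / Days left
Remaining = 353 - 272 = 81 points
Required rate = 81 / 10 = 8.1 points/day

8.1 points/day


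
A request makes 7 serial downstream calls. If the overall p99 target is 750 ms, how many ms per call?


Formula: per_stage = total_budget / stages
per_stage = 750 / 7
per_stage = 107.14 ms

107.14 ms


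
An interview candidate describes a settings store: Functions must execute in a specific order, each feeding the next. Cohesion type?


Reasoning: Output of one is input to next
Type: Sequential cohesion

Sequential cohesion


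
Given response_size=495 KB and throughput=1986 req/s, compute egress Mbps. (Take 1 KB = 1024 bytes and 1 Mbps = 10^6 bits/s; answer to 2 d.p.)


Formula: Mbps = payload_bytes * RPS * 8 / 1e6
Payload per request = 495 KB = 495 * 1024 = 506880 bytes
Total bytes/sec = 506880 * 1986 = 1006663680
Total bits/sec = 1006663680 * 8 = 8053309440
Mbps = 8053309440 / 1e6 = 8053.31

8053.31 Mbps


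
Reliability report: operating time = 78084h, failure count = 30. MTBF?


Formula: MTBF = Total operating time / Number of failures
MTBF = 78084 / 30
MTBF = 2602.8 hours

2602.8 hours


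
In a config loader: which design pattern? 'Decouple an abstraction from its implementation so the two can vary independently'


This matches the Bridge pattern

Bridge


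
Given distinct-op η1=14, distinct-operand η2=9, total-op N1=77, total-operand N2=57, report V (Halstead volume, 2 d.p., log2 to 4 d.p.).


Formula: V = N * log2(η), where N = N1 + N2 and η = η1 + η2
η = 14 + 9 = 23
N = 77 + 57 = 134
log2(23) ≈ 4.5236
V = 134 * 4.5236 = 606.16

606.16


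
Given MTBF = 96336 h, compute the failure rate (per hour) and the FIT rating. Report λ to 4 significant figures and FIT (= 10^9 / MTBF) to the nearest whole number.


Formula: λ = 1 / MTBF; FIT = λ × 1e9 = 1e9 / MTBF
λ = 1 / 96336 ≈ 1.038e-05 failures/hour
FIT = 1e9 / 96336 ≈ 10380 failures per 1e9 hours (nearest whole number)

λ = 1.038e-05 /h, FIT = 10380


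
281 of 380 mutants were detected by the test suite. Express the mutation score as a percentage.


Mutation score = killed / total * 100
Mutation score = 281 / 380 * 100
Mutation score = 73.95%

73.95%


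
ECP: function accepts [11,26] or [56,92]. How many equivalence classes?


Valid ranges: [11,26] and [56,92]
Class 1: x < 11 — invalid
Class 2: 11 ≤ x ≤ 26 — valid
Class 3: 26 < x < 56 — invalid (gap between ranges)
Class 4: 56 ≤ x ≤ 92 — valid
Class 5: x > 92 — invalid
Total equivalence classes: 5

5 equivalence classes


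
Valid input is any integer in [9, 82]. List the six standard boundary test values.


Range: [9, 82]
Boundaries: just below min, min, min+1, max-1, max, just above max
Values: [8, 9, 10, 81, 82, 83]

[8, 9, 10, 81, 82, 83]


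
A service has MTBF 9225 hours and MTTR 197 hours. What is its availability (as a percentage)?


Availability = MTBF / (MTBF + MTTR)
Availability = 9225 / (9225 + 197)
Availability = 9225 / 9422
Availability = 97.9091%

97.9091%


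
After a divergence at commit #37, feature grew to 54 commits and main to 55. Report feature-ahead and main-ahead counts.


Common ancestor: commit #37
feature commits after divergence: 54 - 37 = 17
main commits after divergence: 55 - 37 = 18
feature is 17 commits ahead of main
main is 18 commits ahead of feature

feature ahead: 17, main ahead: 18


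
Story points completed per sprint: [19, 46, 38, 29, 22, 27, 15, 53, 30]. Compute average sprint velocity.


Formula: Avg velocity = Total points / Number of sprints
Points: [19, 46, 38, 29, 22, 27, 15, 53, 30]
Sum = 19 + 46 + 38 + 29 + 22 + 27 + 15 + 53 + 30 = 279
Avg velocity = 279 / 9 = 31.0 points/sprint

31.0 points/sprint


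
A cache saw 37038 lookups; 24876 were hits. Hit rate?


Formula: hit rate = hits / (hits + misses) * 100
hit rate = 24876 / (24876 + 12162) * 100
hit rate = 24876 / 37038 * 100
hit rate = 67.16%

67.16%


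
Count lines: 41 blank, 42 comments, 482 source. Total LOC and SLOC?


Total LOC = blank + comment + code
Total LOC = 41 + 42 + 482 = 565
SLOC (source only) = code = 482

Total LOC: 565, SLOC: 482


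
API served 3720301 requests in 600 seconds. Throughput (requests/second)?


Formula: throughput = requests / seconds
throughput = 3720301 / 600
throughput = 6200.5 requests/second

6200.5 requests/second


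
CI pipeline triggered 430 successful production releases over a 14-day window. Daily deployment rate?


Formula: deployments per day = releases / days
= 430 / 14
= 30.714 deploys/day
(equivalently, 215.0 deploys/week)

30.714 deploys/day


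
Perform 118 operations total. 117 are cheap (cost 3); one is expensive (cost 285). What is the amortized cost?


Formula: Amortized cost = Total cost / Operations
Total cost = (117 * 3) + (1 * 285)
Total cost = 351 + 285 = 636
Amortized = 636 / 118 = 5.3898

5.3898


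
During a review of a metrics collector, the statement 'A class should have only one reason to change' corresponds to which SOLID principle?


This describes the Single Responsibility Principle (SRP)

Single Responsibility Principle (SRP)


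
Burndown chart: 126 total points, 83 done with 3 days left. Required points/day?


Formula: Required rate = Remaining points / Days left
Remaining = 126 - 83 = 43 points
Required rate = 43 / 3 = 14.33 points/day

14.33 points/day


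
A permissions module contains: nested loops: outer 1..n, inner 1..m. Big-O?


Reasoning: product of independent bounds
Complexity: O(n*m)

O(n*m)


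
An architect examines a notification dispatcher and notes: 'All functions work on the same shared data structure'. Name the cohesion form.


Reasoning: Functions share data
Type: Communicational cohesion

Communicational cohesion


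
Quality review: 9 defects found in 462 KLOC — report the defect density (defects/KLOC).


Defect density = defects / KLOC
Defect density = 9 / 462
Defect density = 0.019 defects/KLOC

0.019 defects/KLOC


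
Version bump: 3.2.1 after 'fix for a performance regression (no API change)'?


Current: 3.2.1
Change category: 'fix for a performance regression (no API change)' → patch bump
SemVer rule: patch bump → increment PATCH (MAJOR and MINOR unchanged)
New: 3.2.2

3.2.2


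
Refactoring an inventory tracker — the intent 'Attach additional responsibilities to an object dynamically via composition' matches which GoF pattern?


This matches the Decorator pattern

Decorator


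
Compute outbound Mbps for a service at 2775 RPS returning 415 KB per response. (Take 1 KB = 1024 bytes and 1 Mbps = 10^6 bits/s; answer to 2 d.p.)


Formula: Mbps = payload_bytes * RPS * 8 / 1e6
Payload per request = 415 KB = 415 * 1024 = 424960 bytes
Total bytes/sec = 424960 * 2775 = 1179264000
Total bits/sec = 1179264000 * 8 = 9434112000
Mbps = 9434112000 / 1e6 = 9434.11

9434.11 Mbps
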